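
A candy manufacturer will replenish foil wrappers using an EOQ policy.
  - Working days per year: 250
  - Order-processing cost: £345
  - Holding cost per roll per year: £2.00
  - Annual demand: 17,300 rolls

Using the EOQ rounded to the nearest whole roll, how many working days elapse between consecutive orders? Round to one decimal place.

35.3 days

Optimal lot size Q* = (2 × 17,300 × £345 / £2)^½ ≈ 2,443.05 → Q = 2,443 rolls
T = Q/D × 250 days = 2,443/17,300 × 250 = 35.303 days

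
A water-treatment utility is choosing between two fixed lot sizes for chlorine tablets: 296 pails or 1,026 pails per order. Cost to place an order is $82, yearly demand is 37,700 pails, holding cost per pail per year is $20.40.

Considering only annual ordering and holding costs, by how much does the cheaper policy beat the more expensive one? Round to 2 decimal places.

$15.14

Annual cost at Q: ordering D·S/Q plus holding Q·H/2.
TC(296) = (37,700/296)×82 + (296/2)×20.4 = $13,463.12
TC(1,026) = (37,700/1,026)×82 + (1,026/2)×20.4 = $13,478.26
Lots of 296 are cheaper by $15.14.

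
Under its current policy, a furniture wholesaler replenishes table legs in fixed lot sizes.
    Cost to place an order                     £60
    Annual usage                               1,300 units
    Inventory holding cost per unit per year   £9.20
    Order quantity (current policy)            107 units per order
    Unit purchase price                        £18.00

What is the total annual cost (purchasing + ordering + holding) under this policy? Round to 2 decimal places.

£24,621.17

Annual ordering cost = (D/Q)·S = (1,300/107) × 60 = £728.97
Annual holding cost  = (Q/2)·H = (107/2) × 9.2 = £492.20
Purchase cost = D·C = 1,300 × 18 = £23,400.00
Total = £728.97 + £492.20 + £23,400.00 = £24,621.17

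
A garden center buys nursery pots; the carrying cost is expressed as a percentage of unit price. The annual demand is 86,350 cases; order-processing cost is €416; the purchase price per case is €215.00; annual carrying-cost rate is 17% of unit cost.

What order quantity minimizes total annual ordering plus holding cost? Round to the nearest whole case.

1,402 cases

Holding cost per case per year: H = 17% × €215 = €36.5500
2DS/H = 2·86,350·416/36.55 = 1,965,614.23
EOQ = √1,965,614.23 ≈ 1,402.00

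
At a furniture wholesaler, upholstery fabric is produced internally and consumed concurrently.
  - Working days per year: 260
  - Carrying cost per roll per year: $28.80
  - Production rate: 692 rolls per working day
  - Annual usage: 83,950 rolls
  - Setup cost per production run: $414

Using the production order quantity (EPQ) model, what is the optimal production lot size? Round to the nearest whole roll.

Daily demand d = 83,950/260 = 322.885; p = 692; 1 − d/p = 0.53340
EPQ = √(2DS / (H(1 − d/p)))
    = √(2 × 83,950 × 414 / (28.8 × 0.53340)) ≈ 2,127.17

2,127 rolls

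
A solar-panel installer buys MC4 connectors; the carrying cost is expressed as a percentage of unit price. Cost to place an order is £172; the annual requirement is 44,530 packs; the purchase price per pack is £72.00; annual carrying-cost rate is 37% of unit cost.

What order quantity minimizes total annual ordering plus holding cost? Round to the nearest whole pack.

758 packs

H = i·C = 0.37 × £72 = £26.6400 per pack-year
Optimal lot size Q* = (2 × 44,530 × £172 / £26.64)^½ ≈ 758.30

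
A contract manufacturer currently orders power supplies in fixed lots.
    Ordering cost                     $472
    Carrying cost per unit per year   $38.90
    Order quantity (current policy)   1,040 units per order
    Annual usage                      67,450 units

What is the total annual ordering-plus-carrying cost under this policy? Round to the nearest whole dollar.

$50,840

Orders/yr = 67,450/1,040 = 64.856; ordering cost = 64.856 × $472 = $30,611.92
Average inventory = 1,040/2 = 520; holding cost = 520 × $38.9 = $20,228.00
Total = $30,611.92 + $20,228.00 = $50,839.92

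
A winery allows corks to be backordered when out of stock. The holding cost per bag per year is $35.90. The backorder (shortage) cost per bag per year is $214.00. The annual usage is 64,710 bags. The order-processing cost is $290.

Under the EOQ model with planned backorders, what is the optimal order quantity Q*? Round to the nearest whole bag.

1,105 bags

Basic EOQ = √(2·64,710·290/35.9) = 1,022.474
Backorder adjustment √((H+b)/b) = √((35.9+214)/214) = 1.0806
Q* = 1,022.474 × 1.0806 ≈ 1,104.91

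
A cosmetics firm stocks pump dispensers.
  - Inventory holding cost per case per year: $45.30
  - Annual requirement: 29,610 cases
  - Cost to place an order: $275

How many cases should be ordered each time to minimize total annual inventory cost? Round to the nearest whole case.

600 cases

EOQ = √(2DS/H) = √(2 × 29,610 × 275 / 45.3)
    = √(359,503.31) ≈ 599.59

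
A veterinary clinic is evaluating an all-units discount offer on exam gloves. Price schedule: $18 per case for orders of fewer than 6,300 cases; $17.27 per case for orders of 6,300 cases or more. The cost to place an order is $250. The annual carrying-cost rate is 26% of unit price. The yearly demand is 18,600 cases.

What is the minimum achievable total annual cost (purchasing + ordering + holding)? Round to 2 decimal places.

H₁ = 26%×$18 = $4.6800;  H₂ = 26%×$17.27 = $4.4902
EOQ₁ = √(2×18,600×250/4.6800) = 1,409.67  (< 6,300, feasible at tier 1)
EOQ₂ = √(2×18,600×250/4.4902) = 1,439.16  (< 6,300 → use Q = 6,300 at tier-2 price)
TC(tier 1 (EOQ₁), Q≈1,409.7) = $341,397.27
TC(tier 2, Q≈6,300.0) = $336,104.23
Minimum at tier 2: $336,104.23

$336,104.23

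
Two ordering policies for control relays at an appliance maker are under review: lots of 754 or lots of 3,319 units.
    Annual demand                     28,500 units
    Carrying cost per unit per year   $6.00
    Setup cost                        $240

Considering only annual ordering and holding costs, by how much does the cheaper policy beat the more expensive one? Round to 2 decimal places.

$684.24

TC(Q) = (D/Q)S + (Q/2)H
TC(754) = (28,500/754)×240 + (754/2)×6 = $11,333.62
TC(3,319) = (28,500/3,319)×240 + (3,319/2)×6 = $12,017.86
Lots of 754 are cheaper by $684.24.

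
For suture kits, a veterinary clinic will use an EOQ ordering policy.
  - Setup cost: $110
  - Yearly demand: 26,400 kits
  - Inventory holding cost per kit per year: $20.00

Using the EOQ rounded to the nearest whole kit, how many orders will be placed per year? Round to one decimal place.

EOQ = √(2DS/H) = √(2 × 26,400 × 110 / 20)
    = √(290,400.00) ≈ 538.89 → Q = 539
N = D/Q = 26,400/539 ≈ 48.980 orders/yr

49.0 orders per year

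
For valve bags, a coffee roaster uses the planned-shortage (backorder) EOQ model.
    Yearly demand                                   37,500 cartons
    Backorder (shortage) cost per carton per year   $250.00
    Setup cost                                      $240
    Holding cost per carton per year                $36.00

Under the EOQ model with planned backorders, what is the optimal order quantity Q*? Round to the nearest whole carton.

756 cartons

Q* = √(2DS/H) · √((H + b)/b)
   = √(2 × 37,500 × 240 / 36) · √((36 + 250) / 250)
   = 707.107 × 1.0696 ≈ 756.31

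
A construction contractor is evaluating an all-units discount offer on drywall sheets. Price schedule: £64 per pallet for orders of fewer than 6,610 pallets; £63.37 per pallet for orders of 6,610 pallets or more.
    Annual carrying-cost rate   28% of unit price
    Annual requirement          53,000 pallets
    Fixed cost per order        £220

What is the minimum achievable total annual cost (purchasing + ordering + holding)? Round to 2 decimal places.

H₁ = 28%×£64 = £17.9200;  H₂ = 28%×£63.37 = £17.7436
EOQ₁ = √(2×53,000×220/17.9200) = 1,140.76  (< 6,610, feasible at tier 1)
EOQ₂ = √(2×53,000×220/17.7436) = 1,146.42  (< 6,610 → use Q = 6,610 at tier-2 price)
TC(tier 1 (EOQ₁), Q≈1,140.8) = £3,412,442.47
TC(tier 2, Q≈6,610.0) = £3,419,016.59
Minimum at tier 1 (EOQ₁): £3,412,442.47

£3,412,442.47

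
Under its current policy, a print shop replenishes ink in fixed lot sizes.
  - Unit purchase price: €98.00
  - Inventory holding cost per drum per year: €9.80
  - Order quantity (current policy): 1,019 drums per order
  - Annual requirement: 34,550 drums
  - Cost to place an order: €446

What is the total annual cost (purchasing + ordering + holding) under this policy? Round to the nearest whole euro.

€3,406,015

Annual ordering cost = (D/Q)·S = (34,550/1,019) × 446 = €15,121.98
Annual holding cost  = (Q/2)·H = (1,019/2) × 9.8 = €4,993.10
Purchase cost = D·C = 34,550 × 98 = €3,385,900.00
Total = €15,121.98 + €4,993.10 + €3,385,900.00 = €3,406,015.08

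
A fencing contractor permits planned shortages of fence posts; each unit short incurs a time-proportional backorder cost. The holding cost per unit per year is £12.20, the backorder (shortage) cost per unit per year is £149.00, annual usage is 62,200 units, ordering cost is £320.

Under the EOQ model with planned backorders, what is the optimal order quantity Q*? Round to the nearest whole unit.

Q* = √(2DS/H) · √((H + b)/b)
   = √(2 × 62,200 × 320 / 12.2) · √((12.2 + 149) / 149)
   = 1,806.364 × 1.0401 ≈ 1,878.86

1,879 units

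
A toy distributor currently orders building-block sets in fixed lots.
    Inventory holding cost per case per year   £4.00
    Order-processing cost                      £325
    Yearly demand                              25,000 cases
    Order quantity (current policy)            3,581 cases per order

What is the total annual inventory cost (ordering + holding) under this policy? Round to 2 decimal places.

£9,430.92

Ordering: D/Q × S = 25,000/3,581 × £325 = £2,268.92
Holding:  Q/2 × H = 3,581/2 × £4 = £7,162.00
Total = £2,268.92 + £7,162.00 = £9,430.92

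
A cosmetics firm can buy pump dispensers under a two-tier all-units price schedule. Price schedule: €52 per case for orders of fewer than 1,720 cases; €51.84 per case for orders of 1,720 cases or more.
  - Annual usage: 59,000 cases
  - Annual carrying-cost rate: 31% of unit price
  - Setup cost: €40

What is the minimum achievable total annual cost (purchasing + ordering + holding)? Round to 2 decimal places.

H₁ = 31%×€52 = €16.1200;  H₂ = 31%×€51.84 = €16.0704
EOQ₁ = √(2×59,000×40/16.1200) = 541.11  (< 1,720, feasible at tier 1)
EOQ₂ = √(2×59,000×40/16.0704) = 541.95  (< 1,720 → use Q = 1,720 at tier-2 price)
TC(tier 1 (EOQ₁), Q≈541.1) = €3,076,722.75
TC(tier 2, Q≈1,720.0) = €3,073,752.64
Minimum at tier 2: €3,073,752.64

€3,073,752.64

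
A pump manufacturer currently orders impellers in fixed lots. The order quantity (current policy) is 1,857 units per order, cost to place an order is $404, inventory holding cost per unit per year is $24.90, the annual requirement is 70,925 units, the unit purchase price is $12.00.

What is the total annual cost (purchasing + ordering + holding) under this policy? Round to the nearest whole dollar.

Annual ordering cost = (D/Q)·S = (70,925/1,857) × 404 = $15,430.10
Annual holding cost  = (Q/2)·H = (1,857/2) × 24.9 = $23,119.65
Purchase cost = D·C = 70,925 × 12 = $851,100.00
Total = $15,430.10 + $23,119.65 + $851,100.00 = $889,649.75

$889,650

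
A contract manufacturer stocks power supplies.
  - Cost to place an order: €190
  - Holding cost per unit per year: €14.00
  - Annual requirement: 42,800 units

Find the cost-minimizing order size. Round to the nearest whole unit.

Q* = √(2·D·S / H) = √(2·42,800·190 / 14) = √1,161,714.3 ≈ 1,077.83

1,078 units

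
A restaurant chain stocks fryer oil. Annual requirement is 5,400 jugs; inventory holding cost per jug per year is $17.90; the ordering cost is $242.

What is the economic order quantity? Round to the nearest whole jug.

382 jugs

2DS/H = 2·5,400·242/17.9 = 146,011.17
EOQ = √146,011.17 ≈ 382.11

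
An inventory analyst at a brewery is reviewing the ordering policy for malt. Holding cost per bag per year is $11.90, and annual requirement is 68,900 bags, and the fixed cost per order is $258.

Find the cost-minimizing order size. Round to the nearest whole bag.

1,728 bags

EOQ = √(2DS/H) = √(2 × 68,900 × 258 / 11.9)
    = √(2,987,596.64) ≈ 1,728.47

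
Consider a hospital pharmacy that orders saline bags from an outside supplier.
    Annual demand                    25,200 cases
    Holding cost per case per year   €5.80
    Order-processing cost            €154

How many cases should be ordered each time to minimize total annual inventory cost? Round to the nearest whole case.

Q* = √(2·D·S / H) = √(2·25,200·154 / 5.8) = √1,338,206.9 ≈ 1,156.81

1,157 cases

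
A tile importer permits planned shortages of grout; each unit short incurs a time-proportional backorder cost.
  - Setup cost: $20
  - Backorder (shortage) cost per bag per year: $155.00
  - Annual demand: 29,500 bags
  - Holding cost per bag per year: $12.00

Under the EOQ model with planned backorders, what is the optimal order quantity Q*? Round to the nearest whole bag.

Q* = √(2DS/H) · √((H + b)/b)
   = √(2 × 29,500 × 20 / 12) · √((12 + 155) / 155)
   = 313.581 × 1.0380 ≈ 325.49

325 bags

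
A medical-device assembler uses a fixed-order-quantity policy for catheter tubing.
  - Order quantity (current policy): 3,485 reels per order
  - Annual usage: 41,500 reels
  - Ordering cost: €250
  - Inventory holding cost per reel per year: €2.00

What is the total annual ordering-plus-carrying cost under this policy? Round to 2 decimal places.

€6,462.04

Ordering: D/Q × S = 41,500/3,485 × €250 = €2,977.04
Holding:  Q/2 × H = 3,485/2 × €2 = €3,485.00
Total = €2,977.04 + €3,485.00 = €6,462.04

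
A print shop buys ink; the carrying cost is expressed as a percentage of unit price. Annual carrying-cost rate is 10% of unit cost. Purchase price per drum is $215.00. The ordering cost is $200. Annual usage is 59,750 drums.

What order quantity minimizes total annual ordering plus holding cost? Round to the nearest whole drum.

Holding cost per drum per year: H = 10% × $215 = $21.5000
2DS/H = 2·59,750·200/21.5 = 1,111,627.91
EOQ = √1,111,627.91 ≈ 1,054.34

1,054 drums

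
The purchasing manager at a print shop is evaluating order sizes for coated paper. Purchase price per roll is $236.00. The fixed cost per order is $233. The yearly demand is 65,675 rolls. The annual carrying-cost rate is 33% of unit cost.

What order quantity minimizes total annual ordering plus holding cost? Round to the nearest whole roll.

627 rolls

Carrying cost H = $236 × 33% = $77.8800/roll/yr
Q* = √(2·D·S / H) = √(2·65,675·233 / 77.88) = √392,970.6 ≈ 626.87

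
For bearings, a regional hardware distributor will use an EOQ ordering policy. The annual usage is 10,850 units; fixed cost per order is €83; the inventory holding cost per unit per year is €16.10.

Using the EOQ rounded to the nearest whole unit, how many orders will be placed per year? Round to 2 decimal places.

32.49 orders per year

Optimal lot size Q* = (2 × 10,850 × €83 / €16.1)^½ ≈ 334.47 → Q = 334
Orders per year = D/Q = 10,850 / 334 = 32.485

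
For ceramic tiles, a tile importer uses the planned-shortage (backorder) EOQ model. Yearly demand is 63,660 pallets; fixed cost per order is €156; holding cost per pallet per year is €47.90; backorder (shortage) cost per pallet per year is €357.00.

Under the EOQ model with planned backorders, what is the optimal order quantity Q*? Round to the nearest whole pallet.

Q* = √(2DS/H) · √((H + b)/b)
   = √(2 × 63,660 × 156 / 47.9) · √((47.9 + 357) / 357)
   = 643.936 × 1.0650 ≈ 685.78

686 pallets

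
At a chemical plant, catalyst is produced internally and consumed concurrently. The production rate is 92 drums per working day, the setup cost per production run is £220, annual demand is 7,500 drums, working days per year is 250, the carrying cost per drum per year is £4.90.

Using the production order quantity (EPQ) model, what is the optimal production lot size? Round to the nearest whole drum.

Daily demand d = 7,500/250 = 30.000; p = 92; 1 − d/p = 0.67391
EPQ = √(2DS / (H(1 − d/p)))
    = √(2 × 7,500 × 220 / (4.9 × 0.67391)) ≈ 999.67

1,000 drums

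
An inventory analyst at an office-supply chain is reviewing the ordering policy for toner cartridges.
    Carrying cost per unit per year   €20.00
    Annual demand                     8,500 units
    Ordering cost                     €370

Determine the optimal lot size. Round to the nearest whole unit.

Q* = √(2·D·S / H) = √(2·8,500·370 / 20) = √314,500.0 ≈ 560.80

561 units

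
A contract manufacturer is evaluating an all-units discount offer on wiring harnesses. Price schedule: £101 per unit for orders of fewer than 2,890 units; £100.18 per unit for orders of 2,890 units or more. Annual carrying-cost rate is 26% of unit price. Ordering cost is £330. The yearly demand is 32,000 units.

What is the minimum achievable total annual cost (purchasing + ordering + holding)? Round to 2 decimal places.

£3,247,051.61

H₁ = 26%×£101 = £26.2600;  H₂ = 26%×£100.18 = £26.0468
EOQ₁ = √(2×32,000×330/26.2600) = 896.81  (< 2,890, feasible at tier 1)
EOQ₂ = √(2×32,000×330/26.0468) = 900.47  (< 2,890 → use Q = 2,890 at tier-2 price)
TC(tier 1 (EOQ₁), Q≈896.8) = £3,255,550.18
TC(tier 2, Q≈2,890.0) = £3,247,051.61
Minimum at tier 2: £3,247,051.61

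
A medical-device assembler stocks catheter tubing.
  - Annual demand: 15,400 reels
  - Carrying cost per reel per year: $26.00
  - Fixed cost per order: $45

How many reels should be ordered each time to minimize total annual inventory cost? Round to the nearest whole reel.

EOQ = √(2DS/H) = √(2 × 15,400 × 45 / 26)
    = √(53,307.69) ≈ 230.88

231 reels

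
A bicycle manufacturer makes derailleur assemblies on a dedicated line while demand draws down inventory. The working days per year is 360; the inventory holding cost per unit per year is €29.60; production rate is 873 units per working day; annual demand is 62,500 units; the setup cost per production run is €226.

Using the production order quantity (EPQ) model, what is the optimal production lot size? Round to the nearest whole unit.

1,091 units

Daily demand d = 62,500/360 = 173.611; p = 873; 1 − d/p = 0.80113
EPQ = √(2DS / (H(1 − d/p)))
    = √(2 × 62,500 × 226 / (29.6 × 0.80113)) ≈ 1,091.47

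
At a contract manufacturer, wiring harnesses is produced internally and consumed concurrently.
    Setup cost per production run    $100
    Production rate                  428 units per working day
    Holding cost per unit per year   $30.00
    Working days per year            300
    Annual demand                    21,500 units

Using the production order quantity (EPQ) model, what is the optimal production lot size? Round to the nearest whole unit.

415 units

Daily demand d = 21,500/300 = 71.667; p = 428; 1 − d/p = 0.83255
EPQ = √(2DS / (H(1 − d/p)))
    = √(2 × 21,500 × 100 / (30 × 0.83255)) ≈ 414.92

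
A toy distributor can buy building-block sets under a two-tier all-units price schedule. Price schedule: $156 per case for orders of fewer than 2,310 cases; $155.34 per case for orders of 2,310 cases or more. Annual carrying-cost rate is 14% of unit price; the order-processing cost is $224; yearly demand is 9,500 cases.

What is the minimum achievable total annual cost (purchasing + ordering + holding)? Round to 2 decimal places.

H₁ = 14%×$156 = $21.8400;  H₂ = 14%×$155.34 = $21.7476
EOQ₁ = √(2×9,500×224/21.8400) = 441.44  (< 2,310, feasible at tier 1)
EOQ₂ = √(2×9,500×224/21.7476) = 442.38  (< 2,310 → use Q = 2,310 at tier-2 price)
TC(tier 1 (EOQ₁), Q≈441.4) = $1,491,641.11
TC(tier 2, Q≈2,310.0) = $1,501,769.69
Minimum at tier 1 (EOQ₁): $1,491,641.11

$1,491,641.11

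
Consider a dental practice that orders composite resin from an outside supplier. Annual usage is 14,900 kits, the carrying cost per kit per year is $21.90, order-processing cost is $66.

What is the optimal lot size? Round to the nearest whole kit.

Q* = √(2·D·S / H) = √(2·14,900·66 / 21.9) = √89,808.2 ≈ 299.68

300 kits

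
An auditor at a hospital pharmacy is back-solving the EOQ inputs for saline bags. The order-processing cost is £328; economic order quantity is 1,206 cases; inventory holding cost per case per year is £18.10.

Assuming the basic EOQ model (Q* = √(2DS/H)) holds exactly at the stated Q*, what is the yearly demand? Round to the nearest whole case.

40,130 cases per year

Since Q* = (2DS/H)^½, squaring gives Q*²·H = 2DS.
D = Q²H / (2S) = 1,206² × 18.1 / (2 × 328) = 40,130.02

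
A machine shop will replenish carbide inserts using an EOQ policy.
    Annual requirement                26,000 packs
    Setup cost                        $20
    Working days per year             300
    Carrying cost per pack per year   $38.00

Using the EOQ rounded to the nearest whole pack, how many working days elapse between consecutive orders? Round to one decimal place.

1.9 days

Optimal lot size Q* = (2 × 26,000 × $20 / $38)^½ ≈ 165.43 → Q = 165 packs
Days between orders = 300 / (D/Q) = 300 / 157.576 ≈ 1.904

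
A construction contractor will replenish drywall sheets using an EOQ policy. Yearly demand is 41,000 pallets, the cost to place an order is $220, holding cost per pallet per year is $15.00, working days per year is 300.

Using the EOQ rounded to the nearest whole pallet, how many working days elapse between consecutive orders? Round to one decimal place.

EOQ = √(2DS/H) = √(2 × 41,000 × 220 / 15)
    = √(1,202,666.67) ≈ 1,096.66 → Q = 1,097 pallets
Days between orders = 300 / (D/Q) = 300 / 37.375 ≈ 8.027

8.0 days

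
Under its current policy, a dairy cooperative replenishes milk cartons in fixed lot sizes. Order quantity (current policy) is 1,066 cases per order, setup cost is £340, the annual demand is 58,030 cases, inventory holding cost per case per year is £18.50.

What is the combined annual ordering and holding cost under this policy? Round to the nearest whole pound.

Ordering: D/Q × S = 58,030/1,066 × £340 = £18,508.63
Holding:  Q/2 × H = 1,066/2 × £18.5 = £9,860.50
Total = £18,508.63 + £9,860.50 = £28,369.13

£28,369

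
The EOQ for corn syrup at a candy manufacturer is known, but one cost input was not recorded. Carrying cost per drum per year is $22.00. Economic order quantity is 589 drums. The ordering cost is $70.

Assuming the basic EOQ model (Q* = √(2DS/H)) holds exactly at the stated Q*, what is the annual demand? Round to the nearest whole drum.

54,516 drums per year

Since Q* = (2DS/H)^½, squaring gives Q*²·H = 2DS.
D = Q²H / (2S) = 589² × 22 / (2 × 70) = 54,516.16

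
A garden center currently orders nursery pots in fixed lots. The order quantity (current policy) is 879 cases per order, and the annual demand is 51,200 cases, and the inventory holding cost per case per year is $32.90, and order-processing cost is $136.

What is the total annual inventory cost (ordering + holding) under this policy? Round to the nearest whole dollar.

$22,381

Orders/yr = 51,200/879 = 58.248; ordering cost = 58.248 × $136 = $7,921.73
Average inventory = 879/2 = 439.5; holding cost = 439.5 × $32.9 = $14,459.55
Total = $7,921.73 + $14,459.55 = $22,381.28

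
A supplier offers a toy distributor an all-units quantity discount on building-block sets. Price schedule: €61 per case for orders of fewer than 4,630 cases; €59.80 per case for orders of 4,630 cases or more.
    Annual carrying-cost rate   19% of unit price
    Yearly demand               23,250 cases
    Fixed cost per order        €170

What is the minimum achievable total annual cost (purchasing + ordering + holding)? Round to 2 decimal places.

€1,417,506.70

H₁ = 19%×€61 = €11.5900;  H₂ = 19%×€59.80 = €11.3620
EOQ₁ = √(2×23,250×170/11.5900) = 825.87  (< 4,630, feasible at tier 1)
EOQ₂ = √(2×23,250×170/11.3620) = 834.11  (< 4,630 → use Q = 4,630 at tier-2 price)
TC(tier 1 (EOQ₁), Q≈825.9) = €1,427,821.78
TC(tier 2, Q≈4,630.0) = €1,417,506.70
Minimum at tier 2: €1,417,506.70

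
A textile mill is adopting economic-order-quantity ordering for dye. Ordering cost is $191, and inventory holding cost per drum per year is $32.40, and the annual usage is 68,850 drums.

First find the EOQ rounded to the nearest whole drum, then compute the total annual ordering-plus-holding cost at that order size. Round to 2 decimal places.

$29,191.48

2DS/H = 2·68,850·191/32.4 = 811,750.00
EOQ = √811,750.00 ≈ 900.97 → Q = 901 drums
Annual ordering cost = (D/Q)·S = (68,850/901) × 191 = $14,595.28
Annual holding cost  = (Q/2)·H = (901/2) × 32.4 = $14,596.20
Total = $14,595.28 + $14,596.20 = $29,191.48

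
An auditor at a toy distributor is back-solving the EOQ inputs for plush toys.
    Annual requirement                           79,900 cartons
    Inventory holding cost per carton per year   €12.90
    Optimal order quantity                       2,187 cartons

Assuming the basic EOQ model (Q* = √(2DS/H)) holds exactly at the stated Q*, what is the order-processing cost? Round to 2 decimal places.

From Q* = √(2DS/H) ⇒ Q*² = 2DS/H.
S = Q²H / (2D) = 2,187² × 12.9 / (2 × 79,900) = 386.1095

€386.11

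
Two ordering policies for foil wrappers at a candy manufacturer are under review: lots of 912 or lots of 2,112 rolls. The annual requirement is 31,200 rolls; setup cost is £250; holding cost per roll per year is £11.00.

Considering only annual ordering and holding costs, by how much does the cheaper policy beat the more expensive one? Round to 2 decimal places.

For each Q, cost = (D/Q)·S + (Q/2)·H.
TC(912) = (31,200/912)×250 + (912/2)×11 = £13,568.63
TC(2,112) = (31,200/2,112)×250 + (2,112/2)×11 = £15,309.18
Cheaper: Q = 912.  Difference = £1,740.55

£1,740.55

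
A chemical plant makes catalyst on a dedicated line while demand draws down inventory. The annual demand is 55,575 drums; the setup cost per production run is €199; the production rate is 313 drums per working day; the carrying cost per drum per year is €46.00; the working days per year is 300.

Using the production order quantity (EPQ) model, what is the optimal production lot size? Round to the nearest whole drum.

1,085 drums

d = 55,575/300 = 185.2500 drums/day;  effective holding cost H(1 − d/p) = 46·(1 − 185.2500/313) = 18.77476
Q* = √(2DS / H_eff) = √(2·55,575·199 / 18.77476) ≈ 1,085.41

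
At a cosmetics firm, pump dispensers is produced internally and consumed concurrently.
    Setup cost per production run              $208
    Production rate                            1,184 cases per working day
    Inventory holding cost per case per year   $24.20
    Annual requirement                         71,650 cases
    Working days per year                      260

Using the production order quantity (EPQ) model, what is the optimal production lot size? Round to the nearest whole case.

Daily demand d = 71,650/260 = 275.577; p = 1184; 1 − d/p = 0.76725
EPQ = √(2DS / (H(1 − d/p)))
    = √(2 × 71,650 × 208 / (24.2 × 0.76725)) ≈ 1,267.01

1,267 cases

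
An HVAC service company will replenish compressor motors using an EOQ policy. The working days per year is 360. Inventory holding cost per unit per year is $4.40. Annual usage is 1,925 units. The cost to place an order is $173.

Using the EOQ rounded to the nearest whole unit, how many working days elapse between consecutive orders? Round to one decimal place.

72.7 days

Optimal lot size Q* = (2 × 1,925 × $173 / $4.4)^½ ≈ 389.07 → Q = 389 units
T = Q/D × 360 days = 389/1,925 × 360 = 72.748 days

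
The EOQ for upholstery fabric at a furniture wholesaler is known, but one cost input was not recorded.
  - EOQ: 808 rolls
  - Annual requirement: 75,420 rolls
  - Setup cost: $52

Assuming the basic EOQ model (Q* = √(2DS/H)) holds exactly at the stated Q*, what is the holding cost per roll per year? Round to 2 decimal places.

EOQ relation: Q² = 2DS/H, so rearrange for the unknown.
H = 2DS / Q² = 2 × 75,420 × 52 / 808² = 12.0143

$12.01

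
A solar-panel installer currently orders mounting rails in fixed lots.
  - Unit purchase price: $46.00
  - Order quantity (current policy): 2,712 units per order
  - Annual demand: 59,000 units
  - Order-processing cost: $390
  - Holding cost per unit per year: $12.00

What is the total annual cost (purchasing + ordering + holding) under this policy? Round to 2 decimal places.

$2,738,756.51

Ordering: D/Q × S = 59,000/2,712 × $390 = $8,484.51
Holding:  Q/2 × H = 2,712/2 × $12 = $16,272.00
Purchase cost = D·C = 59,000 × 46 = $2,714,000.00
Total = $8,484.51 + $16,272.00 + $2,714,000.00 = $2,738,756.51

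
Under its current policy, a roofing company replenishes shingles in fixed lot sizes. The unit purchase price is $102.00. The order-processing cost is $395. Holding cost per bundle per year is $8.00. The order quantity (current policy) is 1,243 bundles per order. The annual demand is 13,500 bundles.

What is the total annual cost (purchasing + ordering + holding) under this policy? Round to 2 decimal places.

Ordering: D/Q × S = 13,500/1,243 × $395 = $4,290.02
Holding:  Q/2 × H = 1,243/2 × $8 = $4,972.00
Purchase cost = D·C = 13,500 × 102 = $1,377,000.00
Total = $4,290.02 + $4,972.00 + $1,377,000.00 = $1,386,262.02

$1,386,262.02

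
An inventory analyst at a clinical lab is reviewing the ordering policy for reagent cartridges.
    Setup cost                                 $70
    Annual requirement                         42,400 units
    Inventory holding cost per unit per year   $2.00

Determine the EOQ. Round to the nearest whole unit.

Q* = √(2·D·S / H) = √(2·42,400·70 / 2) = √2,968,000.0 ≈ 1,722.79

1,723 units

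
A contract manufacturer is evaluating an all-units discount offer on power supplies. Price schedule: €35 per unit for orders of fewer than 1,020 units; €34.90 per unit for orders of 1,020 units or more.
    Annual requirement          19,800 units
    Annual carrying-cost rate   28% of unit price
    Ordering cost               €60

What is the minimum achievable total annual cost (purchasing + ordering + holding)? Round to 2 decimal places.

€697,168.43

H₁ = 28%×€35 = €9.8000;  H₂ = 28%×€34.90 = €9.7720
EOQ₁ = √(2×19,800×60/9.8000) = 492.39  (< 1,020, feasible at tier 1)
EOQ₂ = √(2×19,800×60/9.7720) = 493.10  (< 1,020 → use Q = 1,020 at tier-2 price)
TC(tier 1 (EOQ₁), Q≈492.4) = €697,825.43
TC(tier 2, Q≈1,020.0) = €697,168.43
Minimum at tier 2: €697,168.43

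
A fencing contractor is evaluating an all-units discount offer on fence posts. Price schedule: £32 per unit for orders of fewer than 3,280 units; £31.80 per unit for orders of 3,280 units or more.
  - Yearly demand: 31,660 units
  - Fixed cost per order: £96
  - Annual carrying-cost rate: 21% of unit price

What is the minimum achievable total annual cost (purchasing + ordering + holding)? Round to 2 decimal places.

H₁ = 21%×£32 = £6.7200;  H₂ = 21%×£31.80 = £6.6780
EOQ₁ = √(2×31,660×96/6.7200) = 951.09  (< 3,280, feasible at tier 1)
EOQ₂ = √(2×31,660×96/6.6780) = 954.08  (< 3,280 → use Q = 3,280 at tier-2 price)
TC(tier 1 (EOQ₁), Q≈951.1) = £1,019,511.32
TC(tier 2, Q≈3,280.0) = £1,018,666.55
Minimum at tier 2: £1,018,666.55

£1,018,666.55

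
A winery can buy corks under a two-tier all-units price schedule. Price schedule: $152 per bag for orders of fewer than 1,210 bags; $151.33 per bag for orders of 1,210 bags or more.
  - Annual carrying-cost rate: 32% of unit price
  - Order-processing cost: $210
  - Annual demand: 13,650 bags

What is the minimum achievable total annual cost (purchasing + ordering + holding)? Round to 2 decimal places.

$2,091,498.90

H₁ = 32%×$152 = $48.6400;  H₂ = 32%×$151.33 = $48.4256
EOQ₁ = √(2×13,650×210/48.6400) = 343.32  (< 1,210, feasible at tier 1)
EOQ₂ = √(2×13,650×210/48.4256) = 344.08  (< 1,210 → use Q = 1,210 at tier-2 price)
TC(tier 1 (EOQ₁), Q≈343.3) = $2,091,498.90
TC(tier 2, Q≈1,210.0) = $2,097,321.00
Minimum at tier 1 (EOQ₁): $2,091,498.90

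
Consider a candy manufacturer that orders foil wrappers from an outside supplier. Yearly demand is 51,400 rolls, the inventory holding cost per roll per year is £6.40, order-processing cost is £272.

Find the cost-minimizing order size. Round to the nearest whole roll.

2,090 rolls

Optimal lot size Q* = (2 × 51,400 × £272 / £6.4)^½ ≈ 2,090.22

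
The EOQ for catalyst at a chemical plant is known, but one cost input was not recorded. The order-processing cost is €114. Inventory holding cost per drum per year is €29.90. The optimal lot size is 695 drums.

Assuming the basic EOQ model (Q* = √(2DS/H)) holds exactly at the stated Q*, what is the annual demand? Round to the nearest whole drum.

Since Q* = (2DS/H)^½, squaring gives Q*²·H = 2DS.
D = Q²H / (2S) = 695² × 29.9 / (2 × 114) = 63,344.07

63,344 drums per year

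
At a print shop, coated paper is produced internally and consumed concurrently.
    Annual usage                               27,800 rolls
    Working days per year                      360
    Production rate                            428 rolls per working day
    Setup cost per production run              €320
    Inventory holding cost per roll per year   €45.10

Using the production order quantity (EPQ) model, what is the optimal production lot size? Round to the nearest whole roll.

694 rolls

Daily demand d = 27,800/360 = 77.222; p = 428; 1 − d/p = 0.81957
EPQ = √(2DS / (H(1 − d/p)))
    = √(2 × 27,800 × 320 / (45.1 × 0.81957)) ≈ 693.79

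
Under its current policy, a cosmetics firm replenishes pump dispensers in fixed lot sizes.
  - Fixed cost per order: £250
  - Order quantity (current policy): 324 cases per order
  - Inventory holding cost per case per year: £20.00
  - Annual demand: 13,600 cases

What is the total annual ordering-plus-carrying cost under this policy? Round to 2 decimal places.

Annual ordering cost = (D/Q)·S = (13,600/324) × 250 = £10,493.83
Annual holding cost  = (Q/2)·H = (324/2) × 20 = £3,240.00
Total = £10,493.83 + £3,240.00 = £13,733.83

£13,733.83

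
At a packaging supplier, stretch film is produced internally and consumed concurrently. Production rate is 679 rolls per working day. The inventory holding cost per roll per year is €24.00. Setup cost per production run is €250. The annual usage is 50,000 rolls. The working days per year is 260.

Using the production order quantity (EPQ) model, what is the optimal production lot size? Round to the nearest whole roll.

Daily demand d = 50,000/260 = 192.308; p = 679; 1 − d/p = 0.71678
EPQ = √(2DS / (H(1 − d/p)))
    = √(2 × 50,000 × 250 / (24 × 0.71678)) ≈ 1,205.51

1,206 rolls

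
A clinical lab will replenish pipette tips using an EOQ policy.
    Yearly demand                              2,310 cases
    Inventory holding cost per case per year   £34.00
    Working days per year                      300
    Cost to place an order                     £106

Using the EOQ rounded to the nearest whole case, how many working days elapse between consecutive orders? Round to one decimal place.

15.6 days

EOQ = √(2DS/H) = √(2 × 2,310 × 106 / 34)
    = √(14,403.53) ≈ 120.01 → Q = 120 cases
Days between orders = 300 / (D/Q) = 300 / 19.250 ≈ 15.584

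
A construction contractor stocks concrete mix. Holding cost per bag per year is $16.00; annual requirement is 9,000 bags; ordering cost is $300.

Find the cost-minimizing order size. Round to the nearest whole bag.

581 bags

Q* = √(2·D·S / H) = √(2·9,000·300 / 16) = √337,500.0 ≈ 580.95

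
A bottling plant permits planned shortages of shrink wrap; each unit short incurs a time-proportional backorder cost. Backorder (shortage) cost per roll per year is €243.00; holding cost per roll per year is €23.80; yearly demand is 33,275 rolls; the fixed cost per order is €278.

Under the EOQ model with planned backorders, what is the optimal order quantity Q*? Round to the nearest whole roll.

Q* = √(2DS/H) · √((H + b)/b)
   = √(2 × 33,275 × 278 / 23.8) · √((23.8 + 243) / 243)
   = 881.674 × 1.0478 ≈ 923.84

924 rolls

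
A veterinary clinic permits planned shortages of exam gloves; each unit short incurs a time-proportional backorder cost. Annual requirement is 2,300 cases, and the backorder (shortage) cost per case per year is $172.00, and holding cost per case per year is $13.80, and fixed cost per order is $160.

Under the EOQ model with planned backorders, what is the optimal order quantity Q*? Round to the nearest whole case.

Basic EOQ = √(2·2,300·160/13.8) = 230.940
Backorder adjustment √((H+b)/b) = √((13.8+172)/172) = 1.0393
Q* = 230.940 × 1.0393 ≈ 240.03

240 cases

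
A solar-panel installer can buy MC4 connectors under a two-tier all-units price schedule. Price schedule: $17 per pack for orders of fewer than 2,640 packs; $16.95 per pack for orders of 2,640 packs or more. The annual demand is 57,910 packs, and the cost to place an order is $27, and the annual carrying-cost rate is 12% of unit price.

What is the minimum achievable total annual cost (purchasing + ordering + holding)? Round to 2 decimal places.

$984,851.64

H₁ = 12%×$17 = $2.0400;  H₂ = 12%×$16.95 = $2.0340
EOQ₁ = √(2×57,910×27/2.0400) = 1,238.11  (< 2,640, feasible at tier 1)
EOQ₂ = √(2×57,910×27/2.0340) = 1,239.93  (< 2,640 → use Q = 2,640 at tier-2 price)
TC(tier 1 (EOQ₁), Q≈1,238.1) = $986,995.74
TC(tier 2, Q≈2,640.0) = $984,851.64
Minimum at tier 2: $984,851.64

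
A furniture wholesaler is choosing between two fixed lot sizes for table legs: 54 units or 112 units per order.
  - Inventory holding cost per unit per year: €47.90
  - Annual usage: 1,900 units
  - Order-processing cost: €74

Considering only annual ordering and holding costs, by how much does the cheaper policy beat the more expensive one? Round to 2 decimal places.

Annual cost at Q: ordering D·S/Q plus holding Q·H/2.
TC(54) = (1,900/54)×74 + (54/2)×47.9 = €3,897.00
TC(112) = (1,900/112)×74 + (112/2)×47.9 = €3,937.76
Lots of 54 are cheaper by €40.75.

€40.75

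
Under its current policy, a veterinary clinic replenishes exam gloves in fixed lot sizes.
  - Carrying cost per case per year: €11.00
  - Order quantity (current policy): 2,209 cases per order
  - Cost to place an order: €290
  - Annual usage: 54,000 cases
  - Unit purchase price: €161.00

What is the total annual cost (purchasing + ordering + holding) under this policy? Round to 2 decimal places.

€8,713,238.68

Ordering: D/Q × S = 54,000/2,209 × €290 = €7,089.18
Holding:  Q/2 × H = 2,209/2 × €11 = €12,149.50
Purchase cost = D·C = 54,000 × 161 = €8,694,000.00
Total = €7,089.18 + €12,149.50 + €8,694,000.00 = €8,713,238.68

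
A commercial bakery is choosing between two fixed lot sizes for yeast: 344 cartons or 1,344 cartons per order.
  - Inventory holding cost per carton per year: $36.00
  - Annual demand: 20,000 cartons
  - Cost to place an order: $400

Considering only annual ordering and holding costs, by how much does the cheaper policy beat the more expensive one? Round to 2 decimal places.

$696.57

For each Q, cost = (D/Q)·S + (Q/2)·H.
TC(344) = (20,000/344)×400 + (344/2)×36 = $29,447.81
TC(1,344) = (20,000/1,344)×400 + (1,344/2)×36 = $30,144.38
|ΔTC| = |$29,447.81 − $30,144.38| = $696.57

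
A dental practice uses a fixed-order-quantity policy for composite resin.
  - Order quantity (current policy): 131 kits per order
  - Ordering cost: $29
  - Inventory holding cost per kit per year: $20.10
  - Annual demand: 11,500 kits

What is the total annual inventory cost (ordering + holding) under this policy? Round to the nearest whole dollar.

Ordering: D/Q × S = 11,500/131 × $29 = $2,545.80
Holding:  Q/2 × H = 131/2 × $20.1 = $1,316.55
Total = $2,545.80 + $1,316.55 = $3,862.35

$3,862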